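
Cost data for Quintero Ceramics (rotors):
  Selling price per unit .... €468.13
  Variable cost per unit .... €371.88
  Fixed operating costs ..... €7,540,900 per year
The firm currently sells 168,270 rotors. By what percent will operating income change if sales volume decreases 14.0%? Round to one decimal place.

-26.2%

Contribution at this volume is 168,270 × €96.25 = €16,195,987.50.
Operating income = contribution − fixed costs = €16,195,987.50 − €7,540,900 = €8,655,087.50.
Degree of operating leverage = €16,195,987.50 / €8,655,087.50 = 1.8713.
So EBIT moves 1.8713 × (-14.0%) = -26.2%.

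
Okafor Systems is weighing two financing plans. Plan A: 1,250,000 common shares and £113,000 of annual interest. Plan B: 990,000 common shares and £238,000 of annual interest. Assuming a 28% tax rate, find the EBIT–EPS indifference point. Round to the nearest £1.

£713,962

At indifference, (EBIT − 113,000)(1 − t)/1,250,000 = (EBIT − 238,000)(1 − t)/990,000.
The (1 − t) factor cancels: (EBIT − 113,000) × 990,000 = (EBIT − 238,000) × 1,250,000.
Solving, EBIT = (238,000·1,250,000 − 113,000·990,000) / (1,250,000 − 990,000) = 185,630,000,000 / 260,000 = 713,961.54.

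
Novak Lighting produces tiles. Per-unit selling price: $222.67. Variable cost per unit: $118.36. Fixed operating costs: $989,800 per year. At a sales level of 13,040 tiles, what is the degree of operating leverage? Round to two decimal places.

3.67

Total contribution margin = 13,040 × $104.31 = $1,360,202.40.
Subtracting fixed costs: EBIT = $1,360,202.40 − $989,800 = $370,402.40.
So DOL = total CM / EBIT = $1,360,202.40 / $370,402.40 = 3.6722.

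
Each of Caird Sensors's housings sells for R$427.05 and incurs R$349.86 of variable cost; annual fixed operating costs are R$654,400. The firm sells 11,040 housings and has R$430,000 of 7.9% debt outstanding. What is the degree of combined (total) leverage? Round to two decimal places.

Total contribution margin = 11,040 × R$77.19 = R$852,177.60.
EBIT = R$852,177.60 − R$654,400 = R$197,777.60. Interest = R$33,970.00.
DOL = R$852,177.60 ÷ R$197,777.60 = 4.3088; DFL = R$197,777.60 ÷ R$163,807.60 = 1.2074.
Combined leverage = 4.3088 × 1.2074 = 5.2024.

5.20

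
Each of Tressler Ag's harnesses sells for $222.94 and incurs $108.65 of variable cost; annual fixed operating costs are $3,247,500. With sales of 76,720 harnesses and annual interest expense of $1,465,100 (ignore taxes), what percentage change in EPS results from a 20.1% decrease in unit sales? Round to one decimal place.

Contribution at this volume is 76,720 × $114.29 = $8,768,328.80.
Operating income = contribution − fixed costs = $8,768,328.80 − $3,247,500 = $5,520,828.80.
After interest of $1,465,100.00, pre-tax earnings = $4,055,728.80.
Degree of combined leverage = contribution ÷ (EBIT − I) = $8,768,328.80 ÷ $4,055,728.80 = 2.1620.
%ΔEPS = DCL × %ΔSales = 2.1620 × -20.1% = -43.5%.

-43.5%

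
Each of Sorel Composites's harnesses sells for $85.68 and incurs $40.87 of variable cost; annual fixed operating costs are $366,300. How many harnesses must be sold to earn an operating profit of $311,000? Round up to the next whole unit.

15,115 harnesses

Contribution margin per unit = $85.68 − $40.87 = $44.81.
Required volume = (fixed costs + target profit) ÷ CM = ($366,300 + $311,000) ÷ $44.81 = 15,114.93, so 15,115 harnesses.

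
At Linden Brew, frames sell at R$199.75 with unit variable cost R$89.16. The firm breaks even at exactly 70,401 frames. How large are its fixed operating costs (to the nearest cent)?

Unit CM = price − variable cost = R$199.75 − R$89.16 = R$110.59.
Fixed costs = break-even units × CM = 70,401 × R$110.59 = R$7,785,646.59.

R$7,785,646.59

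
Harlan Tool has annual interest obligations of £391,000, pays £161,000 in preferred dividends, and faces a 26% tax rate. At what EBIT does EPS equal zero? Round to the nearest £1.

£608,568

Grossing the preferred dividend up to pre-tax terms: £161,000 / (1 − 0.26) = £217,567.57.
Financial break-even EBIT = interest + D_p ÷ (1 − t) = £391,000 + £217,567.57 = £608,567.57.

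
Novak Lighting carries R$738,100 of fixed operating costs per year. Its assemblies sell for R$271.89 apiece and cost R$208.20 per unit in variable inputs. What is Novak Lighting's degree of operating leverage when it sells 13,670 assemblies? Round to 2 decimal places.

Total contribution margin = 13,670 × R$63.69 = R$870,642.30.
EBIT = R$870,642.30 − R$738,100 = R$132,542.30.
DOL = contribution ÷ EBIT = R$870,642.30 ÷ R$132,542.30 = 6.5688.

6.57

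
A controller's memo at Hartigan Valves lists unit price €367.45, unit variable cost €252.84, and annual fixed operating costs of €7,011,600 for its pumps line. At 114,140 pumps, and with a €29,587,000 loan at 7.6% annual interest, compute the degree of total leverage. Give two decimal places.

At 114,140 units, contribution = 114,140 × €114.61 = €13,081,585.40.
Subtracting fixed costs: EBIT = €13,081,585.40 − €7,011,600 = €6,069,985.40. Interest = €2,248,612.00.
DOL = €13,081,585.40 ÷ €6,069,985.40 = 2.1551; DFL = €6,069,985.40 ÷ €3,821,373.40 = 1.5884.
DCL = DOL × DFL = 2.1551 × 1.5884 = 3.4232.

3.42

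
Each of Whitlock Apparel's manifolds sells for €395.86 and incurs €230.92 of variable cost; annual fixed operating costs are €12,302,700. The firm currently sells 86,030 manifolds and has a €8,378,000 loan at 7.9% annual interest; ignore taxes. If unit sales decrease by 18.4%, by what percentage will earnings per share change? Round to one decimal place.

-213.1%

At 86,030 units, contribution = 86,030 × €164.94 = €14,189,788.20.
EBIT = €14,189,788.20 − €12,302,700 = €1,887,088.20.
After interest of €661,862.00, pre-tax earnings = €1,225,226.20.
DCL = total CM / (EBIT − I) = €14,189,788.20 / €1,225,226.20 = 11.5814.
%ΔEPS = DCL × %ΔSales = 11.5814 × -18.4% = -213.1%.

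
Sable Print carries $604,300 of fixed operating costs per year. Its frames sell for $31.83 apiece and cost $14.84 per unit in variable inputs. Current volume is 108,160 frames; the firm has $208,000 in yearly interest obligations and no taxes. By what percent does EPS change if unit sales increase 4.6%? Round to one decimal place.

Contribution at this volume is 108,160 × $16.99 = $1,837,638.40.
EBIT = $1,837,638.40 − $604,300 = $1,233,338.40.
Interest = $208,000.00, so EBIT − I = $1,025,338.40.
Degree of combined leverage = contribution ÷ (EBIT − I) = $1,837,638.40 ÷ $1,025,338.40 = 1.7922.
%ΔEPS = DCL × %ΔSales = 1.7922 × +4.6% = +8.2%.

+8.2%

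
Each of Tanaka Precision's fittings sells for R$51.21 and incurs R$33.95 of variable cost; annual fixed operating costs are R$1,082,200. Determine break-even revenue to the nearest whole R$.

Contribution margin per unit = R$51.21 − R$33.95 = R$17.26, a CM ratio of R$17.26 ÷ R$51.21 = 0.3370.
Break-even revenue = fixed costs × price ÷ CM = R$1,082,200 × R$51.21 ÷ R$17.26 = R$3,210,861.

R$3,210,861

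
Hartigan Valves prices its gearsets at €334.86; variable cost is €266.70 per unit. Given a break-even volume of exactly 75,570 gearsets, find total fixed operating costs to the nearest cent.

€5,150,851.20

Contribution margin per unit = €334.86 − €266.70 = €68.16.
Fixed costs = break-even units × CM = 75,570 × €68.16 = €5,150,851.20.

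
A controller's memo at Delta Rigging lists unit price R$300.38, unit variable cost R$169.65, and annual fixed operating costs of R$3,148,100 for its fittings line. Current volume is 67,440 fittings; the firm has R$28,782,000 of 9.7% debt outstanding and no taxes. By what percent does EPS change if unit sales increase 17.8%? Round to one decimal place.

+54.6%

Contribution at this volume is 67,440 × R$130.73 = R$8,816,431.20.
EBIT = R$8,816,431.20 − R$3,148,100 = R$5,668,331.20.
After interest of R$2,791,854.00, pre-tax earnings = R$2,876,477.20.
DCL = total CM / (EBIT − I) = R$8,816,431.20 / R$2,876,477.20 = 3.0650.
%ΔEPS = DCL × %ΔSales = 3.0650 × +17.8% = +54.6%.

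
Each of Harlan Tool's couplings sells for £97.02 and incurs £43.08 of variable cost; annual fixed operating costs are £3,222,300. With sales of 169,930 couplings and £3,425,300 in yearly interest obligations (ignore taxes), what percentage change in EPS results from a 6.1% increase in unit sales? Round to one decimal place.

+22.2%

Contribution at this volume is 169,930 × £53.94 = £9,166,024.20.
Subtracting fixed costs: EBIT = £9,166,024.20 − £3,222,300 = £5,943,724.20.
Interest = £3,425,300.00, so EBIT − I = £2,518,424.20.
Degree of combined leverage = contribution ÷ (EBIT − I) = £9,166,024.20 ÷ £2,518,424.20 = 3.6396.
%ΔEPS = DCL × %ΔSales = 3.6396 × +6.1% = +22.2%.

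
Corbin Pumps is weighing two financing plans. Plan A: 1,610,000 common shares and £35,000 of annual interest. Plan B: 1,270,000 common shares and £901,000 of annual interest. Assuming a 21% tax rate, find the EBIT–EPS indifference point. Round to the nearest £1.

£4,135,765

Set EPS_A = EPS_B: (EBIT − £35,000)(1 − 0.21) ÷ 1,610,000 = (EBIT − £901,000)(1 − 0.21) ÷ 1,270,000.
The (1 − t) factor cancels: (EBIT − 35,000) × 1,270,000 = (EBIT − 901,000) × 1,610,000.
Solving, EBIT = (901,000·1,610,000 − 35,000·1,270,000) / (1,610,000 − 1,270,000) = 1,406,160,000,000 / 340,000 = 4,135,764.71.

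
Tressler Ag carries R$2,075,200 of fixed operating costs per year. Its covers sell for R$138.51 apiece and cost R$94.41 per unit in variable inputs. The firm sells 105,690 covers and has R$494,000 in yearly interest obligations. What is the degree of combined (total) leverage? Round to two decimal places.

Total contribution margin = 105,690 × R$44.10 = R$4,660,929.00.
Operating income = contribution − fixed costs = R$4,660,929.00 − R$2,075,200 = R$2,585,729.00. Interest = R$494,000.00, so EBIT − I = R$2,091,729.00.
DCL = contribution ÷ (EBIT − I) = R$4,660,929.00 ÷ R$2,091,729.00 = 2.2283.

2.23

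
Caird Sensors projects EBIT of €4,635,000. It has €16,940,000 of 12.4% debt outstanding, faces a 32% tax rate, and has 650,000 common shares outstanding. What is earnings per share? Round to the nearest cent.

€2.65

Pre-tax income = €4,635,000 − €2,100,560.00 = €2,534,440.00.
Net income = €2,534,440.00 × (1 − 0.32) = €1,723,419.20.
Per share: €1,723,419.20 / 650,000 shares = €2.65.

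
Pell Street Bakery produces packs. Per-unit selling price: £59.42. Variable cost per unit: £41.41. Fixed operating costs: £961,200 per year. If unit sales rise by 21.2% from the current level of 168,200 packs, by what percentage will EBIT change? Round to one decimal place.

+31.1%

Contribution at this volume is 168,200 × £18.01 = £3,029,282.00.
Operating income = contribution − fixed costs = £3,029,282.00 − £961,200 = £2,068,082.00.
DOL = contribution ÷ EBIT = £3,029,282.00 ÷ £2,068,082.00 = 1.4648.
So EBIT moves 1.4648 × (+21.2%) = +31.1%.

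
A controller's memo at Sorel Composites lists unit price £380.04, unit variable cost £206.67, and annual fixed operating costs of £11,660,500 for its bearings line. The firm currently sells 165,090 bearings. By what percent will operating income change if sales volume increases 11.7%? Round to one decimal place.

+19.7%

Contribution at this volume is 165,090 × £173.37 = £28,621,653.30.
Subtracting fixed costs: EBIT = £28,621,653.30 − £11,660,500 = £16,961,153.30.
So DOL = total CM / EBIT = £28,621,653.30 / £16,961,153.30 = 1.6875.
So EBIT moves 1.6875 × (+11.7%) = +19.7%.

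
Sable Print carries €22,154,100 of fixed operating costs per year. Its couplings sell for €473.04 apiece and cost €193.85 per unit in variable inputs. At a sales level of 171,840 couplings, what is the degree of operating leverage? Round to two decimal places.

Contribution at this volume is 171,840 × €279.19 = €47,976,009.60.
EBIT = €47,976,009.60 − €22,154,100 = €25,821,909.60.
So DOL = total CM / EBIT = €47,976,009.60 / €25,821,909.60 = 1.8580.

1.86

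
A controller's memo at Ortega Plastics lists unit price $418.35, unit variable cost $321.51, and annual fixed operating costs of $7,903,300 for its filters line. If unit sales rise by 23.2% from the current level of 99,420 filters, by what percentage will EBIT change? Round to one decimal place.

+129.5%

Contribution at this volume is 99,420 × $96.84 = $9,627,832.80.
EBIT = $9,627,832.80 − $7,903,300 = $1,724,532.80.
So DOL = total CM / EBIT = $9,627,832.80 / $1,724,532.80 = 5.5829.
%ΔEBIT = DOL × %ΔSales = 5.5829 × +23.2% = +129.5%.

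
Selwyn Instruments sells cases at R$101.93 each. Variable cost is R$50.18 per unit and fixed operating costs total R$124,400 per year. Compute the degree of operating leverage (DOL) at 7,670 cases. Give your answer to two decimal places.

1.46

At 7,670 units, contribution = 7,670 × R$51.75 = R$396,922.50.
Subtracting fixed costs: EBIT = R$396,922.50 − R$124,400 = R$272,522.50.
Degree of operating leverage = R$396,922.50 / R$272,522.50 = 1.4565.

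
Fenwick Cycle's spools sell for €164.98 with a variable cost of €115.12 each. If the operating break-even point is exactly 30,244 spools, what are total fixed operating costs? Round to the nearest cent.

€1,507,965.84

Contribution margin per unit = €164.98 − €115.12 = €49.86.
Fixed costs = break-even units × CM = 30,244 × €49.86 = €1,507,965.84.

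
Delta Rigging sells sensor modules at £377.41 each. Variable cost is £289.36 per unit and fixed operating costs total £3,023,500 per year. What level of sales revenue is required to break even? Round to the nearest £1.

CM per unit = £377.41 − £289.36 = £88.05; CM ratio = £88.05 / £377.41 = 0.2333.
Break-even revenue = fixed costs × price ÷ CM = £3,023,500 × £377.41 ÷ £88.05 = £12,959,672.

£12,959,672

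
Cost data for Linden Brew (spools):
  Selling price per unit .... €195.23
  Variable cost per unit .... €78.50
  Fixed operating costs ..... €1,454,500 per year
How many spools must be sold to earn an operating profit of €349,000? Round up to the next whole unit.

15,451 spools

Contribution margin per unit = €195.23 − €78.50 = €116.73.
Need Q such that Q × €116.73 − €1,454,500 = €349,000, i.e. Q = €1,803,500 / €116.73 = 15,450.18 → 15,451.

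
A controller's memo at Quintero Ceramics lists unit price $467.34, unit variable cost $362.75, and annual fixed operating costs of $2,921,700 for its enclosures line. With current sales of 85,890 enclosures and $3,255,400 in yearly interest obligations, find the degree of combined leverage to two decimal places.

3.20

Contribution at this volume is 85,890 × $104.59 = $8,983,235.10.
Operating income = contribution − fixed costs = $8,983,235.10 − $2,921,700 = $6,061,535.10. Interest = $3,255,400.00.
DOL = $8,983,235.10 ÷ $6,061,535.10 = 1.4820; DFL = $6,061,535.10 ÷ $2,806,135.10 = 2.1601.
DCL = DOL × DFL = 1.4820 × 2.1601 = 3.2013.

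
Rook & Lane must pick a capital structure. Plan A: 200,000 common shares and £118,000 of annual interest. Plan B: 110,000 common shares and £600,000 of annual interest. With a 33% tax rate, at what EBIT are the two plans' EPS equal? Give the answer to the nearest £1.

Set EPS_A = EPS_B: (EBIT − £118,000)(1 − 0.33) ÷ 200,000 = (EBIT − £600,000)(1 − 0.33) ÷ 110,000.
Cancelling (1 − t) and cross-multiplying: 110,000·(EBIT − 118,000) = 200,000·(EBIT − 600,000).
Solving, EBIT = (600,000·200,000 − 118,000·110,000) / (200,000 − 110,000) = 107,020,000,000 / 90,000 = 1,189,111.11.

£1,189,111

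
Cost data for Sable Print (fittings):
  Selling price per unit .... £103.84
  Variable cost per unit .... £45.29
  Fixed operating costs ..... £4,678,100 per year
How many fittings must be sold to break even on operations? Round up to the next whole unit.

Contribution margin per unit = £103.84 − £45.29 = £58.55.
Break-even Q = £4,678,100 / £58.55 = 79,899.23 → 79,900 fittings.

79,900 fittings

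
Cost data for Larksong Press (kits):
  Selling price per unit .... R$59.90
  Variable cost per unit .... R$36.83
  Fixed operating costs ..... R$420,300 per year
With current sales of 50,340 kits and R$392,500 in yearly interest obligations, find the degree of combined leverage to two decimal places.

Total contribution margin = 50,340 × R$23.07 = R$1,161,343.80.
EBIT = R$1,161,343.80 − R$420,300 = R$741,043.80. Interest = R$392,500.00.
DOL = R$1,161,343.80 ÷ R$741,043.80 = 1.5672; DFL = R$741,043.80 ÷ R$348,543.80 = 2.1261.
Combined leverage = 1.5672 × 2.1261 = 3.3320.

3.33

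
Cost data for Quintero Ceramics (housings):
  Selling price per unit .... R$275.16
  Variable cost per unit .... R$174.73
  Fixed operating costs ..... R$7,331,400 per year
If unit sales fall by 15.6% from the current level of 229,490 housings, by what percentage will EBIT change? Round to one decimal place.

Contribution at this volume is 229,490 × R$100.43 = R$23,047,680.70.
Subtracting fixed costs: EBIT = R$23,047,680.70 − R$7,331,400 = R$15,716,280.70.
DOL = contribution ÷ EBIT = R$23,047,680.70 ÷ R$15,716,280.70 = 1.4665.
%ΔEBIT = DOL × %ΔSales = 1.4665 × -15.6% = -22.9%.

-22.9%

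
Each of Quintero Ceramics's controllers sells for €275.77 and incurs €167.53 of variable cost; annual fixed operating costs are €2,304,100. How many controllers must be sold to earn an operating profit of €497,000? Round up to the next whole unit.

Each unit contributes €275.77 − €167.53 = €108.24.
Required volume = (fixed costs + target profit) ÷ CM = (€2,304,100 + €497,000) ÷ €108.24 = 25,878.60, so 25,879 controllers.

25,879 controllers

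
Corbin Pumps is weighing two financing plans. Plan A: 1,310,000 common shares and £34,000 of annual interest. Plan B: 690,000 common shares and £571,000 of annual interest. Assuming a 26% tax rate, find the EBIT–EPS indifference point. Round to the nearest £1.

£1,168,629

Set EPS_A = EPS_B: (EBIT − £34,000)(1 − 0.26) ÷ 1,310,000 = (EBIT − £571,000)(1 − 0.26) ÷ 690,000.
The (1 − t) factor cancels: (EBIT − 34,000) × 690,000 = (EBIT − 571,000) × 1,310,000.
EBIT × (1,310,000 − 690,000) = 571,000 × 1,310,000 − 34,000 × 690,000 = 724,550,000,000, so EBIT = 724,550,000,000 ÷ 620,000 = 1,168,629.03.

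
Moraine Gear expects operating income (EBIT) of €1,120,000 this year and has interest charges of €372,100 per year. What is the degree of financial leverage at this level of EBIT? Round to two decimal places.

1.50

Annual interest charges come to €372,100.00.
Degree of financial leverage = EBIT / (EBIT − interest) = €1,120,000 / €747,900.00 = 1.4975.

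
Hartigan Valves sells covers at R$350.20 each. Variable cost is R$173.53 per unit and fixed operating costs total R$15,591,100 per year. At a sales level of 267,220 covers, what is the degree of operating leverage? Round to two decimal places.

1.49

Total contribution margin = 267,220 × R$176.67 = R$47,209,757.40.
EBIT = R$47,209,757.40 − R$15,591,100 = R$31,618,657.40.
DOL = contribution ÷ EBIT = R$47,209,757.40 ÷ R$31,618,657.40 = 1.4931.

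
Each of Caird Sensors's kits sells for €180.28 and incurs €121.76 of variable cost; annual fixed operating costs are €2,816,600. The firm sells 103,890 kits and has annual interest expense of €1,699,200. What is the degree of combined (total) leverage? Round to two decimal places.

3.89

Total contribution margin = 103,890 × €58.52 = €6,079,642.80.
EBIT = €6,079,642.80 − €2,816,600 = €3,263,042.80. Interest = €1,699,200.00, so EBIT − I = €1,563,842.80.
DCL = contribution ÷ (EBIT − I) = €6,079,642.80 ÷ €1,563,842.80 = 3.8876.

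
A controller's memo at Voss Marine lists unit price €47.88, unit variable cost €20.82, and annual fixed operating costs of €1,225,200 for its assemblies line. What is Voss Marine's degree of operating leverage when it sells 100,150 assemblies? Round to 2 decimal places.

1.83

Total contribution margin = 100,150 × €27.06 = €2,710,059.00.
Operating income = contribution − fixed costs = €2,710,059.00 − €1,225,200 = €1,484,859.00.
Degree of operating leverage = €2,710,059.00 / €1,484,859.00 = 1.8251.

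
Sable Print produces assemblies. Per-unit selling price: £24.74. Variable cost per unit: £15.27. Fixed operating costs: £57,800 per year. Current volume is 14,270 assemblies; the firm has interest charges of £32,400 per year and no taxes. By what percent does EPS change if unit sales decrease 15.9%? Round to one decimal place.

Contribution at this volume is 14,270 × £9.47 = £135,136.90.
EBIT = £135,136.90 − £57,800 = £77,336.90.
Interest = £32,400.00, so EBIT − I = £44,936.90.
Degree of combined leverage = contribution ÷ (EBIT − I) = £135,136.90 ÷ £44,936.90 = 3.0073.
EPS therefore changes by 3.0073 × (-15.9%) = -47.8%.

-47.8%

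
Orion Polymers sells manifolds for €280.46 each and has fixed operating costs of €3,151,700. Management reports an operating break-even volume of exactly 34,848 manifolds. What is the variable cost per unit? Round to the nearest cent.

At break-even, FC = Q × (P − VC), so P − VC = €3,151,700 ÷ 34,848 = €90.4413.
Variable cost per unit = €280.46 − €90.4413 = €190.02.

€190.02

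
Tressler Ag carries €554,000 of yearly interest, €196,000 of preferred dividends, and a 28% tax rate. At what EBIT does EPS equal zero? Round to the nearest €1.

€826,222

Preferred dividends are paid after tax, so their pre-tax equivalent is €196,000 ÷ (1 − 0.28) = €272,222.22.
EPS = 0 when EBIT covers interest plus the pre-tax preferred burden: €554,000 + €272,222.22 = €826,222.22.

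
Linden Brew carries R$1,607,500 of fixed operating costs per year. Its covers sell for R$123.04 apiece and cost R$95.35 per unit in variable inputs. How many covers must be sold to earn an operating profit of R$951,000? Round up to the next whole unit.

92,398 covers

Contribution margin per unit = R$123.04 − R$95.35 = R$27.69.
Units = (FC + target) / CM = (R$1,607,500 + R$951,000) / R$27.69 = 92,397.98, so 92,398 covers.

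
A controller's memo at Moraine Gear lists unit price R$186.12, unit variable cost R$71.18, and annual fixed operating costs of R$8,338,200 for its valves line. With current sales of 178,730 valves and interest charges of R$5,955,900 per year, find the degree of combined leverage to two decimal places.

3.29

Contribution at this volume is 178,730 × R$114.94 = R$20,543,226.20.
Operating income = contribution − fixed costs = R$20,543,226.20 − R$8,338,200 = R$12,205,026.20. Interest = R$5,955,900.00.
DOL = R$20,543,226.20 ÷ R$12,205,026.20 = 1.6832; DFL = R$12,205,026.20 ÷ R$6,249,126.20 = 1.9531.
Combined leverage = 1.6832 × 1.9531 = 3.2875.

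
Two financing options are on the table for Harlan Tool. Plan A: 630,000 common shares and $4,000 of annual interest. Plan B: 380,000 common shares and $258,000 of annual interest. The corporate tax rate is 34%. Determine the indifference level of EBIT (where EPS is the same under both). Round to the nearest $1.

$644,080

Set EPS_A = EPS_B: (EBIT − $4,000)(1 − 0.34) ÷ 630,000 = (EBIT − $258,000)(1 − 0.34) ÷ 380,000.
The (1 − t) factor cancels: (EBIT − 4,000) × 380,000 = (EBIT − 258,000) × 630,000.
Solving, EBIT = (258,000·630,000 − 4,000·380,000) / (630,000 − 380,000) = 161,020,000,000 / 250,000 = 644,080.00.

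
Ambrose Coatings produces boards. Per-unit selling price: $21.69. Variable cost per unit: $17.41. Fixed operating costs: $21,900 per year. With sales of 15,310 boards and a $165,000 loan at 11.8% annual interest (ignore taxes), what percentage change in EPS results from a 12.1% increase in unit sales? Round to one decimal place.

At 15,310 units, contribution = 15,310 × $4.28 = $65,526.80.
Subtracting fixed costs: EBIT = $65,526.80 − $21,900 = $43,626.80.
Interest = $19,470.00, so EBIT − I = $24,156.80.
Degree of combined leverage = contribution ÷ (EBIT − I) = $65,526.80 ÷ $24,156.80 = 2.7126.
EPS therefore changes by 2.7126 × (+12.1%) = +32.8%.

+32.8%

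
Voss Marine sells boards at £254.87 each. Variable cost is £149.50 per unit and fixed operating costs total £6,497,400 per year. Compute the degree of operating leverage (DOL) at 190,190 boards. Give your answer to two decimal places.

Contribution at this volume is 190,190 × £105.37 = £20,040,320.30.
Operating income = contribution − fixed costs = £20,040,320.30 − £6,497,400 = £13,542,920.30.
So DOL = total CM / EBIT = £20,040,320.30 / £13,542,920.30 = 1.4798.

1.48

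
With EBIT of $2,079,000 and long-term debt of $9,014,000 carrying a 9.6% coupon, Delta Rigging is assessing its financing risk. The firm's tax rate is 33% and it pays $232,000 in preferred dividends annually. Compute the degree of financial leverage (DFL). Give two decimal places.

Annual interest charges come to $865,344.00.
Preferred dividends grossed up pre-tax: $232,000 / (1 − 0.33) = $346,268.66.
DFL = EBIT ÷ [EBIT − I − D_p/(1−t)] = $2,079,000 ÷ [$2,079,000 − $865,344.00 − $346,268.66] = $2,079,000 ÷ $867,387.34 = 2.3969.

2.40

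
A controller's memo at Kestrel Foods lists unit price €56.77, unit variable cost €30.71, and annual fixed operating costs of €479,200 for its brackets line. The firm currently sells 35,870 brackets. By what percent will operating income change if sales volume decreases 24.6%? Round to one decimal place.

At 35,870 units, contribution = 35,870 × €26.06 = €934,772.20.
Subtracting fixed costs: EBIT = €934,772.20 − €479,200 = €455,572.20.
Degree of operating leverage = €934,772.20 / €455,572.20 = 2.0519.
Operating income changes by 2.0519 × -24.6% = -50.5%.

-50.5%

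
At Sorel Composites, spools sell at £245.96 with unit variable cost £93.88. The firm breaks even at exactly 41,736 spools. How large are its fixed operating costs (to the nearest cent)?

£6,347,210.88

Contribution margin per unit = £245.96 − £93.88 = £152.08.
Since BE = FC / CM, FC = 41,736 × £152.08 = £6,347,210.88.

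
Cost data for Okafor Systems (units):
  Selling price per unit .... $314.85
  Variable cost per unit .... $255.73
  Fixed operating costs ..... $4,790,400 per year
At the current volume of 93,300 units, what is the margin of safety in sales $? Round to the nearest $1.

Unit CM = price − variable cost = $314.85 − $255.73 = $59.12. Break-even units = $4,790,400 ÷ $59.12 = 81,028.42; break-even revenue = 81,028.42 × $314.85 = $25,511,797.02.
Current sales = 93,300 × $314.85 = $29,375,505.00.
Margin of safety = $29,375,505.00 − $25,511,797.02 = $3,863,708.

$3,863,708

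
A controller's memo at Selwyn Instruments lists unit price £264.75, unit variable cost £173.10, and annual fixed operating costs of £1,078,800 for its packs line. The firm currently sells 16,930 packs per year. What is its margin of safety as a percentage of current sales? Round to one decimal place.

Each unit contributes £264.75 − £173.10 = £91.65. Break-even units = £1,078,800 ÷ £91.65 = 11,770.87; break-even revenue = 11,770.87 × £264.75 = £3,116,337.15.
Current sales = 16,930 × £264.75 = £4,482,217.50.
Margin of safety = (£4,482,217.50 − £3,116,337.15) ÷ £4,482,217.50 = 30.5%.

30.5%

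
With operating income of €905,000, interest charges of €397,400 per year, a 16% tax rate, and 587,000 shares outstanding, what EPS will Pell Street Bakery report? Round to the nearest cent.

€0.73

Pre-tax income = €905,000 − €397,400.00 = €507,600.00.
Net income = €507,600.00 × (1 − 0.16) = €426,384.00.
Per share: €426,384.00 / 587,000 shares = €0.73.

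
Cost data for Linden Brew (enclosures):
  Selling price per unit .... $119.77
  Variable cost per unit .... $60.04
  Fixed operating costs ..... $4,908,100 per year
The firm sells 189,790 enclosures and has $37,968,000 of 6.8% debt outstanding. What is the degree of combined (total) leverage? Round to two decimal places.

2.95

At 189,790 units, contribution = 189,790 × $59.73 = $11,336,156.70.
EBIT = $11,336,156.70 − $4,908,100 = $6,428,056.70. Interest = $2,581,824.00, so EBIT − I = $3,846,232.70.
Degree of total leverage = total CM / (EBIT − interest) = $11,336,156.70 / $3,846,232.70 = 2.9473.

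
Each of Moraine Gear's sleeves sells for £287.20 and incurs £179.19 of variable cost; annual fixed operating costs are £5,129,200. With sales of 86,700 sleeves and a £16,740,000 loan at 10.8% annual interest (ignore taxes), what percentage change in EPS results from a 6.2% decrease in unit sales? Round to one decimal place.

Total contribution margin = 86,700 × £108.01 = £9,364,467.00.
Subtracting fixed costs: EBIT = £9,364,467.00 − £5,129,200 = £4,235,267.00.
Interest = £1,807,920.00, so EBIT − I = £2,427,347.00.
Degree of combined leverage = contribution ÷ (EBIT − I) = £9,364,467.00 ÷ £2,427,347.00 = 3.8579.
%ΔEPS = DCL × %ΔSales = 3.8579 × -6.2% = -23.9%.

-23.9%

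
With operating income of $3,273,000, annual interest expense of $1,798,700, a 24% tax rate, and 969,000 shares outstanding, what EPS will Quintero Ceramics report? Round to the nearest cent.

Pre-tax income = $3,273,000 − $1,798,700.00 = $1,474,300.00.
After tax at 24%: net income = $1,474,300.00 × 0.76 = $1,120,468.00.
Per share: $1,120,468.00 / 969,000 shares = $1.16.

$1.16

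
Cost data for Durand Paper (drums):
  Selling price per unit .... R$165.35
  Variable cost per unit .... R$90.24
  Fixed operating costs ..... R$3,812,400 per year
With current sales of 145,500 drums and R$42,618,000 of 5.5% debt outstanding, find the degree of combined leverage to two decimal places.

At 145,500 units, contribution = 145,500 × R$75.11 = R$10,928,505.00.
Subtracting fixed costs: EBIT = R$10,928,505.00 − R$3,812,400 = R$7,116,105.00. Interest = R$2,343,990.00, so EBIT − I = R$4,772,115.00.
DCL = contribution ÷ (EBIT − I) = R$10,928,505.00 ÷ R$4,772,115.00 = 2.2901.

2.29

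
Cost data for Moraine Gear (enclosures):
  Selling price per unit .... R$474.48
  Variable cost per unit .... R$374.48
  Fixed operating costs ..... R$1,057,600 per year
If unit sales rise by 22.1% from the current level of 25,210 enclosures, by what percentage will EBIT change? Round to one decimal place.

Total contribution margin = 25,210 × R$100.00 = R$2,521,000.00.
Operating income = contribution − fixed costs = R$2,521,000.00 − R$1,057,600 = R$1,463,400.00.
So DOL = total CM / EBIT = R$2,521,000.00 / R$1,463,400.00 = 1.7227.
Operating income changes by 1.7227 × +22.1% = +38.1%.

+38.1%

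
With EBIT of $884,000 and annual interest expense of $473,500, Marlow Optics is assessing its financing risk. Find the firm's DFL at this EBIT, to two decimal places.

Annual interest charges come to $473,500.00.
DFL = EBIT ÷ (EBIT − I) = $884,000 ÷ ($884,000 − $473,500.00) = $884,000 ÷ $410,500.00 = 2.1535.

2.15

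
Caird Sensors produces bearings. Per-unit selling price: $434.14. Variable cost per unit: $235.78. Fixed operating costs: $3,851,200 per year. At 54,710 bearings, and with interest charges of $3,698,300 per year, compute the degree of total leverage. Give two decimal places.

At 54,710 units, contribution = 54,710 × $198.36 = $10,852,275.60.
Operating income = contribution − fixed costs = $10,852,275.60 − $3,851,200 = $7,001,075.60. Interest = $3,698,300.00.
DOL = $10,852,275.60 ÷ $7,001,075.60 = 1.5501; DFL = $7,001,075.60 ÷ $3,302,775.60 = 2.1198.
DCL = DOL × DFL = 1.5501 × 2.1198 = 3.2859.

3.29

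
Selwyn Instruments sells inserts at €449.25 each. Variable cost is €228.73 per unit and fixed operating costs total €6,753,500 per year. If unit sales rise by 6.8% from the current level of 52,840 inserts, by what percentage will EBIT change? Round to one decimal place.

+16.2%

Contribution at this volume is 52,840 × €220.52 = €11,652,276.80.
Operating income = contribution − fixed costs = €11,652,276.80 − €6,753,500 = €4,898,776.80.
DOL = contribution ÷ EBIT = €11,652,276.80 ÷ €4,898,776.80 = 2.3786.
So EBIT moves 2.3786 × (+6.8%) = +16.2%.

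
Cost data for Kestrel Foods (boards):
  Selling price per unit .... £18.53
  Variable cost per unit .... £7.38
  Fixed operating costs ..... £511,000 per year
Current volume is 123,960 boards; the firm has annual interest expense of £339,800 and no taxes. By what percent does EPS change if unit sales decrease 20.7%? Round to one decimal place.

Contribution at this volume is 123,960 × £11.15 = £1,382,154.00.
Operating income = contribution − fixed costs = £1,382,154.00 − £511,000 = £871,154.00.
After interest of £339,800.00, pre-tax earnings = £531,354.00.
DCL = total CM / (EBIT − I) = £1,382,154.00 / £531,354.00 = 2.6012.
%ΔEPS = DCL × %ΔSales = 2.6012 × -20.7% = -53.8%.

-53.8%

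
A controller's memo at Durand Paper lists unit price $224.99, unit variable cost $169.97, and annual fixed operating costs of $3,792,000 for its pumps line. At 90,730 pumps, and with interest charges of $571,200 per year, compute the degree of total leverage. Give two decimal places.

7.94

At 90,730 units, contribution = 90,730 × $55.02 = $4,991,964.60.
Subtracting fixed costs: EBIT = $4,991,964.60 − $3,792,000 = $1,199,964.60. Interest = $571,200.00.
DOL = $4,991,964.60 ÷ $1,199,964.60 = 4.1601; DFL = $1,199,964.60 ÷ $628,764.60 = 1.9084.
DCL = DOL × DFL = 4.1601 × 1.9084 = 7.9391.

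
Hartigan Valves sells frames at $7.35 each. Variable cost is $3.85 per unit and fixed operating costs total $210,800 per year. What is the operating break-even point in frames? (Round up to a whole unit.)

Each unit contributes $7.35 − $3.85 = $3.50.
Units to break even: $210,800 ÷ $3.50 = 60,228.57, rounded up to 60,229.

60,229 frames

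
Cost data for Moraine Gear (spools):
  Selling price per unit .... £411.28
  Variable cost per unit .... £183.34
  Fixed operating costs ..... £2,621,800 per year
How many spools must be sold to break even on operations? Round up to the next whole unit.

11,503 spools

Each unit contributes £411.28 − £183.34 = £227.94.
Break-even volume = fixed costs ÷ CM per unit = £2,621,800 ÷ £227.94 = 11,502.15, so 11,503 spools.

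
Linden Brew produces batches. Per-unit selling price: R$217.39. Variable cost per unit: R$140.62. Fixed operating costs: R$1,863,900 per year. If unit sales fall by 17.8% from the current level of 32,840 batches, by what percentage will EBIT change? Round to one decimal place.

-68.3%

Total contribution margin = 32,840 × R$76.77 = R$2,521,126.80.
Operating income = contribution − fixed costs = R$2,521,126.80 − R$1,863,900 = R$657,226.80.
So DOL = total CM / EBIT = R$2,521,126.80 / R$657,226.80 = 3.8360.
%ΔEBIT = DOL × %ΔSales = 3.8360 × -17.8% = -68.3%.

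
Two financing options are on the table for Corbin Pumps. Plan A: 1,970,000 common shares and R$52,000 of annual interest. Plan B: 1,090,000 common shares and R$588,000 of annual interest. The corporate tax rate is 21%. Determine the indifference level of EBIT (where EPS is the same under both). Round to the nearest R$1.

R$1,251,909

Set EPS_A = EPS_B: (EBIT − R$52,000)(1 − 0.21) ÷ 1,970,000 = (EBIT − R$588,000)(1 − 0.21) ÷ 1,090,000.
The (1 − t) factor cancels: (EBIT − 52,000) × 1,090,000 = (EBIT − 588,000) × 1,970,000.
EBIT × (1,970,000 − 1,090,000) = 588,000 × 1,970,000 − 52,000 × 1,090,000 = 1,101,680,000,000, so EBIT = 1,101,680,000,000 ÷ 880,000 = 1,251,909.09.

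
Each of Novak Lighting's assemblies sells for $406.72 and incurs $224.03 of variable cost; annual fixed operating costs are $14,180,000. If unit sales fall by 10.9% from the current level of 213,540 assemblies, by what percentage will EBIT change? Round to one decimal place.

-17.1%

At 213,540 units, contribution = 213,540 × $182.69 = $39,011,622.60.
Subtracting fixed costs: EBIT = $39,011,622.60 − $14,180,000 = $24,831,622.60.
Degree of operating leverage = $39,011,622.60 / $24,831,622.60 = 1.5710.
Operating income changes by 1.5710 × -10.9% = -17.1%.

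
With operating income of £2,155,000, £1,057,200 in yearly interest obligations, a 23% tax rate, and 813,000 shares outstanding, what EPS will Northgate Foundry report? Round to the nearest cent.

Interest = £1,057,200.00, so EBT = £2,155,000 − £1,057,200.00 = £1,097,800.00.
Net income = £1,097,800.00 × (1 − 0.23) = £845,306.00.
EPS = £845,306.00 ÷ 813,000 = £1.04.

£1.04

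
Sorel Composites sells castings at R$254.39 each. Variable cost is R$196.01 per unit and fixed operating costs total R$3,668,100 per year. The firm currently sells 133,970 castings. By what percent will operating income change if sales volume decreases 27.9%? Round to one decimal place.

-52.5%

Total contribution margin = 133,970 × R$58.38 = R$7,821,168.60.
Operating income = contribution − fixed costs = R$7,821,168.60 − R$3,668,100 = R$4,153,068.60.
Degree of operating leverage = R$7,821,168.60 / R$4,153,068.60 = 1.8832.
So EBIT moves 1.8832 × (-27.9%) = -52.5%.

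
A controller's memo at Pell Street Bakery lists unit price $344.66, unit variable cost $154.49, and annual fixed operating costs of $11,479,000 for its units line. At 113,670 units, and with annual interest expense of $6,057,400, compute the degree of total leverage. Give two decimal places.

5.30

Contribution at this volume is 113,670 × $190.17 = $21,616,623.90.
Subtracting fixed costs: EBIT = $21,616,623.90 − $11,479,000 = $10,137,623.90. Interest = $6,057,400.00.
DOL = $21,616,623.90 ÷ $10,137,623.90 = 2.1323; DFL = $10,137,623.90 ÷ $4,080,223.90 = 2.4846.
DCL = DOL × DFL = 2.1323 × 2.4846 = 5.2979.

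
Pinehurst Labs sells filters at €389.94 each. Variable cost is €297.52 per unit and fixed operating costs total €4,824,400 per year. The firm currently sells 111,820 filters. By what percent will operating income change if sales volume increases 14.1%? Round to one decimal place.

+26.4%

Contribution at this volume is 111,820 × €92.42 = €10,334,404.40.
Operating income = contribution − fixed costs = €10,334,404.40 − €4,824,400 = €5,510,004.40.
DOL = contribution ÷ EBIT = €10,334,404.40 ÷ €5,510,004.40 = 1.8756.
%ΔEBIT = DOL × %ΔSales = 1.8756 × +14.1% = +26.4%.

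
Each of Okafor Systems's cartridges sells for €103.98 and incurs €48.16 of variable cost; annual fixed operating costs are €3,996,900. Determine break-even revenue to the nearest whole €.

CM per unit = €103.98 − €48.16 = €55.82; CM ratio = €55.82 / €103.98 = 0.5368.
Break-even sales = FC ÷ CM ratio = €3,996,900 × €103.98 / €55.82 = €7,445,318.

€7,445,318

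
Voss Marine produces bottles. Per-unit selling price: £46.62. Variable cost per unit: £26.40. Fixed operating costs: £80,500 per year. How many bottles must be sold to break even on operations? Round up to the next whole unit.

Unit CM = price − variable cost = £46.62 − £26.40 = £20.22.
Break-even volume = fixed costs ÷ CM per unit = £80,500 ÷ £20.22 = 3,981.21, so 3,982 bottles.

3,982 bottles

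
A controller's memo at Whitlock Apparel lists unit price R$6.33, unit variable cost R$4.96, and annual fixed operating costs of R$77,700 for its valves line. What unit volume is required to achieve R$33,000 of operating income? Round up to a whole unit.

80,803 valves

Contribution margin per unit = R$6.33 − R$4.96 = R$1.37.
Units = (FC + target) / CM = (R$77,700 + R$33,000) / R$1.37 = 80,802.92, so 80,803 valves.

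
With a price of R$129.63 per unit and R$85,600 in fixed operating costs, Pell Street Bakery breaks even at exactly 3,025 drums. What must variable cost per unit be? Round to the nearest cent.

At break-even, FC = Q × (P − VC), so P − VC = R$85,600 ÷ 3,025 = R$28.2975.
Variable cost per unit = R$129.63 − R$28.2975 = R$101.33.

R$101.33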